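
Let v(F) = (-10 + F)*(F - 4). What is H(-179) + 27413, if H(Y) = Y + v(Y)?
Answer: 61821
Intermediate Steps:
v(F) = (-10 + F)*(-4 + F)
H(Y) = 40 + Y² - 13*Y (H(Y) = Y + (40 + Y² - 14*Y) = 40 + Y² - 13*Y)
H(-179) + 27413 = (40 + (-179)² - 13*(-179)) + 27413 = (40 + 32041 + 2327) + 27413 = 34408 + 27413 = 61821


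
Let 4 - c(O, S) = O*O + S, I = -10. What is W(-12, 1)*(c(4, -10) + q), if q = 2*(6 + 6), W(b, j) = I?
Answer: -220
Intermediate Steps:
W(b, j) = -10
q = 24 (q = 2*12 = 24)
c(O, S) = 4 - S - O² (c(O, S) = 4 - (O*O + S) = 4 - (O² + S) = 4 - (S + O²) = 4 + (-S - O²) = 4 - S - O²)
W(-12, 1)*(c(4, -10) + q) = -10*((4 - 1*(-10) - 1*4²) + 24) = -10*((4 + 10 - 1*16) + 24) = -10*((4 + 10 - 16) + 24) = -10*(-2 + 24) = -10*22 = -220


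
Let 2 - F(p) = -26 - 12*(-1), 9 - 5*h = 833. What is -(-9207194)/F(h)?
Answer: 4603597/8 ≈ 5.7545e+5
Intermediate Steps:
h = -824/5 (h = 9/5 - 1/5*833 = 9/5 - 833/5 = -824/5 ≈ -164.80)
F(p) = 16 (F(p) = 2 - (-26 - 12*(-1)) = 2 - (-26 + 12) = 2 - 1*(-14) = 2 + 14 = 16)
-(-9207194)/F(h) = -(-9207194)/16 = -1*(-4603597/8) = 4603597/8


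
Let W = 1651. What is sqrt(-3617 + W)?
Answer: I*sqrt(1966) ≈ 44.34*I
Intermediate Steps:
sqrt(-3617 + W) = sqrt(-3617 + 1651) = sqrt(-1966) = I*sqrt(1966)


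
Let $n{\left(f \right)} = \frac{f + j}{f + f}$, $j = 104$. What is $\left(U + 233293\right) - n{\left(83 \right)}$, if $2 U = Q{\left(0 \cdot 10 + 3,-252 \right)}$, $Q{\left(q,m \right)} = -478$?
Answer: $\frac{38686777}{166} \approx 2.3305 \cdot 10^{5}$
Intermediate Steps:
$n{\left(f \right)} = \frac{104 + f}{2 f}$ ($n{\left(f \right)} = \frac{f + 104}{f + f} = \frac{104 + f}{2 f}$)
$U = -239$ ($U = \frac{1}{2} \left(-478\right) = -239$)
$\left(U + 233293\right) - n{\left(83 \right)} = \left(-239 + 233293\right) - \frac{104 + 83}{2 \cdot 83} = 233054 - \frac{1}{2} \cdot \frac{1}{83} \cdot 187 = 233054 - \frac{187}{166} = \frac{38686777}{166}$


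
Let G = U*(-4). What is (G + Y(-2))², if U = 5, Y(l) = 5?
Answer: 225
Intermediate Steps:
G = -20 (G = 5*(-4) = -20)
(G + Y(-2))² = (-20 + 5)² = (-15)² = 225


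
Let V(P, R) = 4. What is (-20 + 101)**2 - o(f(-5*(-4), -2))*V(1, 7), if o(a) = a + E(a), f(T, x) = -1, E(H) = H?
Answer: 6569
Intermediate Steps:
o(a) = 2*a (o(a) = a + a = 2*a)
(-20 + 101)**2 - o(f(-5*(-4), -2))*V(1, 7) = (-20 + 101)**2 - 2*(-1)*4 = 81**2 - (-2)*4 = 6561 - 1*(-8) = 6561 + 8 = 6569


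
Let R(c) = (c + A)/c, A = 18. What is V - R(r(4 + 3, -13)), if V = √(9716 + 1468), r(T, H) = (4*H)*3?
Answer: -23/26 + 4*√699 ≈ 104.87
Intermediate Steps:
r(T, H) = 12*H
R(c) = (18 + c)/c (R(c) = (c + 18)/c = (18 + c)/c)
V = 4*√699 (V = √11184 = 4*√699 ≈ 105.75)
V - R(r(4 + 3, -13)) = 4*√699 - (18 + 12*(-13))/(12*(-13)) = 4*√699 - (18 - 156)/(-156) = 4*√699 - (-1)*(-138)/156 = 4*√699 - 1*23/26 = 4*√699 - 23/26 = -23/26 + 4*√699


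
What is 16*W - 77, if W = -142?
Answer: -2349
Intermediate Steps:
16*W - 77 = 16*(-142) - 77 = -2272 - 77 = -2349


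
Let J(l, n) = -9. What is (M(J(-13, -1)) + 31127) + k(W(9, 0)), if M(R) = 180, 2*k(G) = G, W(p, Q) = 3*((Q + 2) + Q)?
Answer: 31310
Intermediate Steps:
W(p, Q) = 6 + 6*Q (W(p, Q) = 3*((2 + Q) + Q) = 3*(2 + 2*Q) = 6 + 6*Q)
k(G) = G/2
(M(J(-13, -1)) + 31127) + k(W(9, 0)) = (180 + 31127) + (6 + 6*0)/2 = 31307 + (6 + 0)/2 = 31307 + (½)*6 = 31307 + 3 = 31310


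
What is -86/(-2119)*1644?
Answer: 141384/2119 ≈ 66.722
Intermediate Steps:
-86/(-2119)*1644 = -86*(-1/2119)*1644 = (86/2119)*1644 = 141384/2119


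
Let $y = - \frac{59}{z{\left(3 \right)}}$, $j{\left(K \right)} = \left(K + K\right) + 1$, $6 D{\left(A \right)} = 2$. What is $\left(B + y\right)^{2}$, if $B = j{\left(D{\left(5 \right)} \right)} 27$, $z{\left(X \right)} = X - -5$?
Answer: $\frac{90601}{64} \approx 1415.6$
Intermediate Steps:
$z{\left(X \right)} = 5 + X$ ($z{\left(X \right)} = X + 5 = 5 + X$)
$D{\left(A \right)} = \frac{1}{3}$ ($D{\left(A \right)} = \frac{1}{6} \cdot 2 = \frac{1}{3}$)
$j{\left(K \right)} = 1 + 2 K$ ($j{\left(K \right)} = 2 K + 1 = 1 + 2 K$)
$y = - \frac{59}{8}$ ($y = - \frac{59}{5 + 3} = - \frac{59}{8} \approx -7.375$)
$B = 45$ ($B = \left(1 + 2 \cdot \frac{1}{3}\right) 27 = \left(1 + \frac{2}{3}\right) 27 = \frac{5}{3} \cdot 27 = 45$)
$\left(B + y\right)^{2} = \left(45 - \frac{59}{8}\right)^{2} = \left(\frac{301}{8}\right)^{2} = \frac{90601}{64}$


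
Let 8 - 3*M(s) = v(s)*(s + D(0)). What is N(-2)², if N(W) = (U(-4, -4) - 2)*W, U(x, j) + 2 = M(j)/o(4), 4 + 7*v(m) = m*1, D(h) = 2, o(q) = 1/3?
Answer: 576/49 ≈ 11.755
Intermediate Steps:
o(q) = ⅓
v(m) = -4/7 + m/7 (v(m) = -4/7 + (m*1)/7 = -4/7 + m/7)
M(s) = 8/3 - (2 + s)*(-4/7 + s/7)/3 (M(s) = 8/3 - (-4/7 + s/7)*(s + 2)/3 = 8/3 - (-4/7 + s/7)*(2 + s)/3 = 8/3 - (2 + s)*(-4/7 + s/7)/3)
U(x, j) = 50/7 - j²/7 + 2*j/7 (U(x, j) = -2 + (64/21 - j²/21 + 2*j/21)/(⅓) = -2 + (64/21 - j²/21 + 2*j/21)*3 = -2 + (64/7 - j²/7 + 2*j/7) = 50/7 - j²/7 + 2*j/7)
N(W) = 12*W/7 (N(W) = ((50/7 - ⅐*(-4)² + (2/7)*(-4)) - 2)*W = ((50/7 - ⅐*16 - 8/7) - 2)*W = ((50/7 - 16/7 - 8/7) - 2)*W = (26/7 - 2)*W = 12*W/7)
N(-2)² = ((12/7)*(-2))² = (-24/7)² = 576/49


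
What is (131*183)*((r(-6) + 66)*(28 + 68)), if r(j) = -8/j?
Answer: 154961472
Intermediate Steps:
(131*183)*((r(-6) + 66)*(28 + 68)) = (131*183)*((-8/(-6) + 66)*(28 + 68)) = 23973*((-8*(-1/6) + 66)*96) = 23973*((4/3 + 66)*96) = 23973*((202/3)*96) = 23973*6464 = 154961472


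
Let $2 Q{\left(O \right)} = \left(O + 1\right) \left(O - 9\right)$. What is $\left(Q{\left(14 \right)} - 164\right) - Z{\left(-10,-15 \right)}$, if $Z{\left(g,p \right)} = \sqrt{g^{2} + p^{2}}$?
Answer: $- \frac{253}{2} - 5 \sqrt{13} \approx -144.53$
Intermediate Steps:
$Q{\left(O \right)} = \frac{\left(1 + O\right) \left(-9 + O\right)}{2}$ ($Q{\left(O \right)} = \frac{\left(O + 1\right) \left(O - 9\right)}{2} = \frac{\left(1 + O\right) \left(-9 + O\right)}{2}$)
$\left(Q{\left(14 \right)} - 164\right) - Z{\left(-10,-15 \right)} = \left(\left(- \frac{9}{2} + \frac{14^{2}}{2} - 56\right) - 164\right) - \sqrt{\left(-10\right)^{2} + \left(-15\right)^{2}} = \left(\left(- \frac{9}{2} + \frac{1}{2} \cdot 196 - 56\right) - 164\right) - \sqrt{100 + 225} = \left(\left(- \frac{9}{2} + 98 - 56\right) - 164\right) - \sqrt{325} = \left(\frac{75}{2} - 164\right) - 5 \sqrt{13} = - \frac{253}{2} - 5 \sqrt{13}$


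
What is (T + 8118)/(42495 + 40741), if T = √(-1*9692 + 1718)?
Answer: 4059/41618 + 3*I*√886/83236 ≈ 0.09753 + 0.0010728*I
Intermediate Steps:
T = 3*I*√886 (T = √(-9692 + 1718) = √(-7974) = 3*I*√886 ≈ 89.297*I)
(T + 8118)/(42495 + 40741) = (3*I*√886 + 8118)/(42495 + 40741) = (8118 + 3*I*√886)/83236 = (8118 + 3*I*√886)*(1/83236) = 4059/41618 + 3*I*√886/83236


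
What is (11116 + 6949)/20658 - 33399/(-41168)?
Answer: 716828231/425224272 ≈ 1.6858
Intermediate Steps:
(11116 + 6949)/20658 - 33399/(-41168) = 18065*(1/20658) - 33399*(-1/41168) = 18065/20658 + 33399/41168 = 716828231/425224272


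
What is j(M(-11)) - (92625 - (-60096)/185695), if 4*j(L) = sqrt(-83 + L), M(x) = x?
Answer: -17200059471/185695 + I*sqrt(94)/4 ≈ -92625.0 + 2.4238*I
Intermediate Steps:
j(L) = sqrt(-83 + L)/4
j(M(-11)) - (92625 - (-60096)/185695) = sqrt(-83 - 11)/4 - (92625 - (-60096)/185695) = sqrt(-94)/4 - (92625 - (-60096)/185695) = (I*sqrt(94))/4 - (92625 - 1*(-60096/185695)) = I*sqrt(94)/4 - (92625 + 60096/185695) = I*sqrt(94)/4 - 1*17200059471/185695 = I*sqrt(94)/4 - 17200059471/185695 = -17200059471/185695 + I*sqrt(94)/4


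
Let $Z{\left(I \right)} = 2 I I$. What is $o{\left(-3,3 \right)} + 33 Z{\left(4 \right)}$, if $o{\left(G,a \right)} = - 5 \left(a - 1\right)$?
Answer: $1046$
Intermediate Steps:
$o{\left(G,a \right)} = 5 - 5 a$ ($o{\left(G,a \right)} = - 5 \left(-1 + a\right) = 5 - 5 a$)
$Z{\left(I \right)} = 2 I^{2}$
$o{\left(-3,3 \right)} + 33 Z{\left(4 \right)} = \left(5 - 15\right) + 33 \cdot 2 \cdot 4^{2} = \left(5 - 15\right) + 33 \cdot 2 \cdot 16 = -10 + 33 \cdot 32 = -10 + 1056 = 1046$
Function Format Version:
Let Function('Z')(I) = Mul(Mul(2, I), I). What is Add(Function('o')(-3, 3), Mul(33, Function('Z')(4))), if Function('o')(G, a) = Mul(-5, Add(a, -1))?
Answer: 1046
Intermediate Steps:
Function('o')(G, a) = Add(5, Mul(-5, a)) (Function('o')(G, a) = Mul(-5, Add(-1, a)) = Add(5, Mul(-5, a)))
Function('Z')(I) = Mul(2, Pow(I, 2))
Add(Function('o')(-3, 3), Mul(33, Function('Z')(4))) = Add(Add(5, Mul(-5, 3)), Mul(33, Mul(2, Pow(4, 2)))) = Add(Add(5, -15), Mul(33, Mul(2, 16))) = Add(-10, Mul(33, 32)) = Add(-10, 1056) = 1046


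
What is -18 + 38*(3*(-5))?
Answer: -588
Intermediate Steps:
-18 + 38*(3*(-5)) = -18 + 38*(-15) = -18 - 570 = -588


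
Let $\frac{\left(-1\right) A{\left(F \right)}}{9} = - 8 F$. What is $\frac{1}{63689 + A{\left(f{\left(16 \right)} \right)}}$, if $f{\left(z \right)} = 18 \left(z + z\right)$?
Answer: $\frac{1}{105161} \approx 9.5092 \cdot 10^{-6}$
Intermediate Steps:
$f{\left(z \right)} = 36 z$ ($f{\left(z \right)} = 18 \cdot 2 z = 36 z$)
$A{\left(F \right)} = 72 F$ ($A{\left(F \right)} = - 9 \left(- 8 F\right) = 72 F$)
$\frac{1}{63689 + A{\left(f{\left(16 \right)} \right)}} = \frac{1}{63689 + 72 \cdot 36 \cdot 16} = \frac{1}{63689 + 72 \cdot 576} = \frac{1}{63689 + 41472} = \frac{1}{105161}$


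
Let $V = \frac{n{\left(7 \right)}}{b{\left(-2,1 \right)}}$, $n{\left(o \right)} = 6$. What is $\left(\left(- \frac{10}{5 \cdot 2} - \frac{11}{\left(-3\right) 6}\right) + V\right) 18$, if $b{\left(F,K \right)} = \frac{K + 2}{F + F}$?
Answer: $-151$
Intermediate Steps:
$b{\left(F,K \right)} = \frac{2 + K}{2 F}$
$V = -8$ ($V = \frac{6}{\frac{1}{2} \frac{1}{-2} \left(2 + 1\right)} = \frac{6}{\frac{1}{2} \left(- \frac{1}{2}\right) 3} = \frac{6}{- \frac{3}{4}} = 6 \left(- \frac{4}{3}\right) = -8$)
$\left(\left(- \frac{10}{5 \cdot 2} - \frac{11}{\left(-3\right) 6}\right) + V\right) 18 = \left(\left(- \frac{10}{5 \cdot 2} - \frac{11}{\left(-3\right) 6}\right) - 8\right) 18 = \left(\left(- \frac{10}{10} - \frac{11}{-18}\right) - 8\right) 18 = \left(\left(\left(-10\right) \frac{1}{10} - - \frac{11}{18}\right) - 8\right) 18 = \left(\left(-1 + \frac{11}{18}\right) - 8\right) 18 = \left(- \frac{7}{18} - 8\right) 18 = \left(- \frac{151}{18}\right) 18 = -151$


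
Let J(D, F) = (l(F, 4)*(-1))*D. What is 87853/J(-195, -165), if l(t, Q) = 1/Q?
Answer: 351412/195 ≈ 1802.1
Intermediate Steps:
J(D, F) = -D/4 (J(D, F) = (-1/4)*D = ((1/4)*(-1))*D = -D/4)
87853/J(-195, -165) = 87853/((-1/4*(-195))) = 87853/(195/4) = 87853*(4/195) = 351412/195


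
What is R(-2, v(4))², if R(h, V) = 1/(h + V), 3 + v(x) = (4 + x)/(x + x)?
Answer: 1/16 ≈ 0.062500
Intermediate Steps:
v(x) = -3 + (4 + x)/(2*x) (v(x) = -3 + (4 + x)/(x + x) = -3 + (4 + x)/((2*x)) = -3 + (4 + x)*(1/(2*x)) = -3 + (4 + x)/(2*x))
R(h, V) = 1/(V + h)
R(-2, v(4))² = (1/((-5/2 + 2/4) - 2))² = (1/((-5/2 + 2*(¼)) - 2))² = (1/((-5/2 + ½) - 2))² = (1/(-2 - 2))² = (1/(-4))² = (-¼)² = 1/16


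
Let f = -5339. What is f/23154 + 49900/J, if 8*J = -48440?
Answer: -237542449/28039494 ≈ -8.4717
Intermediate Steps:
J = -6055 (J = (⅛)*(-48440) = -6055)
f/23154 + 49900/J = -5339/23154 + 49900/(-6055) = -5339*1/23154 + 49900*(-1/6055) = -5339/23154 - 9980/1211 = -237542449/28039494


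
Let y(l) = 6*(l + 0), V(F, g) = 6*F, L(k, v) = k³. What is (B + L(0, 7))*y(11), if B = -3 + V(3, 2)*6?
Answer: 6930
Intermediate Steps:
y(l) = 6*l
B = 105 (B = -3 + (6*3)*6 = -3 + 18*6 = -3 + 108 = 105)
(B + L(0, 7))*y(11) = (105 + 0³)*(6*11) = (105 + 0)*66 = 105*66 = 6930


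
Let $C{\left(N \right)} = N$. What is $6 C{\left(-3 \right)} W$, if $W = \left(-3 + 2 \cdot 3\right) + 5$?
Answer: $-144$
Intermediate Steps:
$W = 8$ ($W = \left(-3 + 6\right) + 5 = 3 + 5 = 8$)
$6 C{\left(-3 \right)} W = 6 \left(-3\right) 8 = \left(-18\right) 8 = -144$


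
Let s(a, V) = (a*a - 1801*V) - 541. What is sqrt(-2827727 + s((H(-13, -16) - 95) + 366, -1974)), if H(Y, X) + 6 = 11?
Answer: sqrt(803082) ≈ 896.15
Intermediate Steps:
H(Y, X) = 5 (H(Y, X) = -6 + 11 = 5)
s(a, V) = -541 + a**2 - 1801*V (s(a, V) = (a**2 - 1801*V) - 541 = -541 + a**2 - 1801*V)
sqrt(-2827727 + s((H(-13, -16) - 95) + 366, -1974)) = sqrt(-2827727 + (-541 + ((5 - 95) + 366)**2 - 1801*(-1974))) = sqrt(-2827727 + (-541 + (-90 + 366)**2 + 3555174)) = sqrt(-2827727 + (-541 + 276**2 + 3555174)) = sqrt(-2827727 + (-541 + 76176 + 3555174)) = sqrt(-2827727 + 3630809) = sqrt(803082)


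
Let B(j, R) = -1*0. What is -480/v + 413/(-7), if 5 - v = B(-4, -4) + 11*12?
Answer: -7013/127 ≈ -55.220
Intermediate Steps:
B(j, R) = 0
v = -127 (v = 5 - (0 + 11*12) = 5 - (0 + 132) = 5 - 1*132 = 5 - 132 = -127)
-480/v + 413/(-7) = -480/(-127) + 413/(-7) = -480*(-1/127) + 413*(-⅐) = 480/127 - 59 = -7013/127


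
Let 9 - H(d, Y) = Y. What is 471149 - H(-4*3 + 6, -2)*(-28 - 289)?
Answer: 474636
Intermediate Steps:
H(d, Y) = 9 - Y
471149 - H(-4*3 + 6, -2)*(-28 - 289) = 471149 - (9 - 1*(-2))*(-28 - 289) = 471149 - (9 + 2)*(-317) = 471149 - 11*(-317) = 471149 - 1*(-3487) = 471149 + 3487 = 474636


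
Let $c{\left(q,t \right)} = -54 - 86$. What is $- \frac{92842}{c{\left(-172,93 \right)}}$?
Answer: $\frac{46421}{70} \approx 663.16$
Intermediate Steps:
$c{\left(q,t \right)} = -140$ ($c{\left(q,t \right)} = -54 - 86 = -140$)
$- \frac{92842}{c{\left(-172,93 \right)}} = - \frac{92842}{-140} = \left(-92842\right) \left(- \frac{1}{140}\right) = \frac{46421}{70}$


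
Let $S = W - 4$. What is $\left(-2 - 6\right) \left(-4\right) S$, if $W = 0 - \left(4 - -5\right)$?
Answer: $-416$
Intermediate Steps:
$W = -9$ ($W = 0 - \left(4 + 5\right) = 0 - 9 = -9$)
$S = -13$ ($S = -9 - 4 = -13$)
$\left(-2 - 6\right) \left(-4\right) S = \left(-2 - 6\right) \left(-4\right) \left(-13\right) = \left(-8\right) \left(-4\right) \left(-13\right) = 32 \left(-13\right) = -416$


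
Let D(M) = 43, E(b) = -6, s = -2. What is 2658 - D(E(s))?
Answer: 2615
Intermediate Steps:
2658 - D(E(s)) = 2658 - 1*43 = 2658 - 43 = 2615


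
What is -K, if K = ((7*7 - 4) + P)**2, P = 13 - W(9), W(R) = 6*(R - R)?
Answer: -3364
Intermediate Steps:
W(R) = 0 (W(R) = 6*0 = 0)
P = 13 (P = 13 - 1*0 = 13 + 0 = 13)
K = 3364 (K = ((7*7 - 4) + 13)**2 = ((49 - 4) + 13)**2 = (45 + 13)**2 = 58**2 = 3364)
-K = -1*3364 = -3364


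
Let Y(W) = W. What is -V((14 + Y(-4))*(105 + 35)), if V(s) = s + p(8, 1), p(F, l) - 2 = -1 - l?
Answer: -1400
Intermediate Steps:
p(F, l) = 1 - l (p(F, l) = 2 + (-1 - l) = 1 - l)
V(s) = s (V(s) = s + (1 - 1*1) = s + (1 - 1) = s + 0 = s)
-V((14 + Y(-4))*(105 + 35)) = -(14 - 4)*(105 + 35) = -10*140 = -1*1400 = -1400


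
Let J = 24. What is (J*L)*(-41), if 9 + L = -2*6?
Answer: 20664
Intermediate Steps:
L = -21 (L = -9 - 2*6 = -9 - 12 = -21)
(J*L)*(-41) = (24*(-21))*(-41) = -504*(-41) = 20664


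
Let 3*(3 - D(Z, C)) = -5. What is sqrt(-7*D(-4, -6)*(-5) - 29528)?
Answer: I*sqrt(264282)/3 ≈ 171.36*I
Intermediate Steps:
D(Z, C) = 14/3 (D(Z, C) = 3 - 1/3*(-5) = 3 + 5/3 = 14/3)
sqrt(-7*D(-4, -6)*(-5) - 29528) = sqrt(-7*14/3*(-5) - 29528) = sqrt(-98/3*(-5) - 29528) = sqrt(490/3 - 29528) = sqrt(-88094/3) = I*sqrt(264282)/3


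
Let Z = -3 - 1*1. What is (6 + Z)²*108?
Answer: 432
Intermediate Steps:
Z = -4 (Z = -3 - 1 = -4)
(6 + Z)²*108 = (6 - 4)²*108 = 2²*108 = 4*108 = 432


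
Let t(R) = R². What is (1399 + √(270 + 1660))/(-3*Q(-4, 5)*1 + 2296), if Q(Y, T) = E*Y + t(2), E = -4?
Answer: 1399/2236 + √1930/2236 ≈ 0.64532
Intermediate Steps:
Q(Y, T) = 4 - 4*Y (Q(Y, T) = -4*Y + 2² = -4*Y + 4 = 4 - 4*Y)
(1399 + √(270 + 1660))/(-3*Q(-4, 5)*1 + 2296) = (1399 + √(270 + 1660))/(-3*(4 - 4*(-4))*1 + 2296) = (1399 + √1930)/(-3*(4 + 16)*1 + 2296) = (1399 + √1930)/(-3*20*1 + 2296) = (1399 + √1930)/(-60*1 + 2296) = (1399 + √1930)/(-60 + 2296) = (1399 + √1930)/2236 = (1399 + √1930)*(1/2236) = 1399/2236 + √1930/2236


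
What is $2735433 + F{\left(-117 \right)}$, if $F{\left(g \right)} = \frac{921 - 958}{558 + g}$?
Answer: $\frac{1206325916}{441} \approx 2.7354 \cdot 10^{6}$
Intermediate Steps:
$F{\left(g \right)} = - \frac{37}{558 + g}$
$2735433 + F{\left(-117 \right)} = 2735433 - \frac{37}{558 - 117} = 2735433 - \frac{37}{441} = \frac{1206325916}{441}$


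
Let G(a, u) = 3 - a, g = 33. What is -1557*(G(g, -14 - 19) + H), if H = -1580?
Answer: 2506770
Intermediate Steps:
-1557*(G(g, -14 - 19) + H) = -1557*((3 - 1*33) - 1580) = -1557*((3 - 33) - 1580) = -1557*(-30 - 1580) = -1557*(-1610) = 2506770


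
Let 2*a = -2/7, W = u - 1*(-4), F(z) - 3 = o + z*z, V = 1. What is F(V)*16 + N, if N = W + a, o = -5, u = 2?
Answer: -71/7 ≈ -10.143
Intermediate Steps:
F(z) = -2 + z² (F(z) = 3 + (-5 + z*z) = 3 + (-5 + z²) = -2 + z²)
W = 6 (W = 2 - 1*(-4) = 2 + 4 = 6)
a = -⅐ (a = (-2/7)/2 = (-2*⅐)/2 = (½)*(-2/7) = -⅐ ≈ -0.14286)
N = 41/7 (N = 6 - ⅐ = 41/7 ≈ 5.8571)
F(V)*16 + N = (-2 + 1²)*16 + 41/7 = (-2 + 1)*16 + 41/7 = -1*16 + 41/7 = -16 + 41/7 = -71/7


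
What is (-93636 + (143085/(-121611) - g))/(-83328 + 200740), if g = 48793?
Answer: -1443423017/1189882561 ≈ -1.2131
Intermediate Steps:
(-93636 + (143085/(-121611) - g))/(-83328 + 200740) = (-93636 + (143085/(-121611) - 1*48793))/(-83328 + 200740) = (-93636 + (143085*(-1/121611) - 48793))/117412 = (-93636 + (-47695/40537 - 48793))*(1/117412) = (-93636 - 1977969536/40537)*(1/117412) = -5773692068/40537*1/117412 = -1443423017/1189882561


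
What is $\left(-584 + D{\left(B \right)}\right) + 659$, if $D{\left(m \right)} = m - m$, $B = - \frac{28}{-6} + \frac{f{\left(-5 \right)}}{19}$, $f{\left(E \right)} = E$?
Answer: $75$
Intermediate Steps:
$B = \frac{251}{57}$ ($B = - \frac{28}{-6} - \frac{5}{19} = \left(-28\right) \left(- \frac{1}{6}\right) - \frac{5}{19} = \frac{14}{3} - \frac{5}{19} = \frac{251}{57} \approx 4.4035$)
$D{\left(m \right)} = 0$
$\left(-584 + D{\left(B \right)}\right) + 659 = \left(-584 + 0\right) + 659 = -584 + 659 = 75$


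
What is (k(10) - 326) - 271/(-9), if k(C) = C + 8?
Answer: -2501/9 ≈ -277.89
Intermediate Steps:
k(C) = 8 + C
(k(10) - 326) - 271/(-9) = ((8 + 10) - 326) - 271/(-9) = (18 - 326) - 271*(-⅑) = -308 + 271/9 = -2501/9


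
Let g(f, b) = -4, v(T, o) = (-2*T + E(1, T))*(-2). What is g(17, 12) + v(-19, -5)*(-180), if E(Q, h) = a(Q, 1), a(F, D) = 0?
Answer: 13676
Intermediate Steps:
E(Q, h) = 0
v(T, o) = 4*T (v(T, o) = (-2*T + 0)*(-2) = -2*T*(-2) = 4*T)
g(17, 12) + v(-19, -5)*(-180) = -4 + (4*(-19))*(-180) = -4 - 76*(-180) = -4 + 13680 = 13676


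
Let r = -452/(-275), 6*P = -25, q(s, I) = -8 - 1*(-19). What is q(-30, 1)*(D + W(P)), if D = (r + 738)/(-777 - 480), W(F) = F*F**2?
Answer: -1815035569/2262600 ≈ -802.19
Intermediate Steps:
q(s, I) = 11 (q(s, I) = -8 + 19 = 11)
P = -25/6 (P = (1/6)*(-25) = -25/6 ≈ -4.1667)
r = 452/275 (r = -452*(-1/275) = 452/275 ≈ 1.6436)
W(F) = F**3
D = -203402/345675 (D = (452/275 + 738)/(-777 - 480) = (203402/275)/(-1257) = (203402/275)*(-1/1257) = -203402/345675 ≈ -0.58842)
q(-30, 1)*(D + W(P)) = 11*(-203402/345675 + (-25/6)**3) = 11*(-203402/345675 - 15625/216) = 11*(-1815035569/24888600) = -1815035569/2262600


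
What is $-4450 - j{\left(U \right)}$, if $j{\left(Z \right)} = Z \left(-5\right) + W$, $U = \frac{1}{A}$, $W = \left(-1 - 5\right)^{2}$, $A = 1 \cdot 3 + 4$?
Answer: $- \frac{31397}{7} \approx -4485.3$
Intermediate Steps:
$A = 7$ ($A = 3 + 4 = 7$)
$W = 36$ ($W = \left(-6\right)^{2} = 36$)
$U = \frac{1}{7} \approx 0.14286$
$j{\left(Z \right)} = 36 - 5 Z$ ($j{\left(Z \right)} = Z \left(-5\right) + 36 = - 5 Z + 36 = 36 - 5 Z$)
$-4450 - j{\left(U \right)} = -4450 - \left(36 - \frac{5}{7}\right) = -4450 - \frac{247}{7} = - \frac{31397}{7}$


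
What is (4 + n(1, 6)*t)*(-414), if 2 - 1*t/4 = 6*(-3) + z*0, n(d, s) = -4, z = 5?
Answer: 130824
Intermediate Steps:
t = 80 (t = 8 - 4*(6*(-3) + 5*0) = 8 - 4*(-18 + 0) = 8 - 4*(-18) = 8 + 72 = 80)
(4 + n(1, 6)*t)*(-414) = (4 - 4*80)*(-414) = (4 - 320)*(-414) = -316*(-414) = 130824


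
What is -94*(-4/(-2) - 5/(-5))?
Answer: -282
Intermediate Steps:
-94*(-4/(-2) - 5/(-5)) = -94*(-4*(-1/2) - 5*(-1/5)) = -94*(2 + 1) = -94*3 = -282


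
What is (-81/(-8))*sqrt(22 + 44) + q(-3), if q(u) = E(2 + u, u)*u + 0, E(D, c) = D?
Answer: 3 + 81*sqrt(66)/8 ≈ 85.256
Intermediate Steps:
q(u) = u*(2 + u) (q(u) = (2 + u)*u + 0 = u*(2 + u) + 0 = u*(2 + u))
(-81/(-8))*sqrt(22 + 44) + q(-3) = (-81/(-8))*sqrt(22 + 44) - 3*(2 - 3) = (-81*(-1/8))*sqrt(66) - 3*(-1) = 81*sqrt(66)/8 + 3 = 3 + 81*sqrt(66)/8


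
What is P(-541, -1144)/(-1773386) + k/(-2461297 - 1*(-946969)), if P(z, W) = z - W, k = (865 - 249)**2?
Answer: -84229387225/335686009326 ≈ -0.25092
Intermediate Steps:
k = 379456 (k = 616**2 = 379456)
P(-541, -1144)/(-1773386) + k/(-2461297 - 1*(-946969)) = (-541 - 1*(-1144))/(-1773386) + 379456/(-2461297 - 1*(-946969)) = (-541 + 1144)*(-1/1773386) + 379456/(-2461297 + 946969) = 603*(-1/1773386) + 379456/(-1514328) = -603/1773386 + 379456*(-1/1514328) = -603/1773386 - 47432/189291 = -84229387225/335686009326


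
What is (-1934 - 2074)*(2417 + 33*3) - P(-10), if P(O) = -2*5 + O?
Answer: -10084108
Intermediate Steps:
P(O) = -10 + O
(-1934 - 2074)*(2417 + 33*3) - P(-10) = (-1934 - 2074)*(2417 + 33*3) - (-10 - 10) = -4008*(2417 + 99) - 1*(-20) = -4008*2516 + 20 = -10084128 + 20 = -10084108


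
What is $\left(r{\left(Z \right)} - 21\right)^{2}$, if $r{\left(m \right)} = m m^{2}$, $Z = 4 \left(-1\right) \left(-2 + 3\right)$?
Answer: $7225$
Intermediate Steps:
$Z = -4$ ($Z = \left(-4\right) 1 = -4$)
$r{\left(m \right)} = m^{3}$
$\left(r{\left(Z \right)} - 21\right)^{2} = \left(\left(-4\right)^{3} - 21\right)^{2} = \left(-64 - 21\right)^{2} = \left(-85\right)^{2} = 7225$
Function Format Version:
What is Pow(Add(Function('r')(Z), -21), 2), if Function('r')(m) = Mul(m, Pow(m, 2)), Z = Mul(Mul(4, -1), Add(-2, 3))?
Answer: 7225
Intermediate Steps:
Z = -4 (Z = Mul(-4, 1) = -4)
Function('r')(m) = Pow(m, 3)
Pow(Add(Function('r')(Z), -21), 2) = Pow(Add(Pow(-4, 3), -21), 2) = Pow(Add(-64, -21), 2) = Pow(-85, 2) = 7225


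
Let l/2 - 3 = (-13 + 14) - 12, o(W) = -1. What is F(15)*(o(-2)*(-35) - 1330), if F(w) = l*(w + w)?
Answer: 621600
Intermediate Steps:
l = -16 (l = 6 + 2*((-13 + 14) - 12) = 6 + 2*(1 - 12) = 6 + 2*(-11) = 6 - 22 = -16)
F(w) = -32*w (F(w) = -16*(w + w) = -32*w)
F(15)*(o(-2)*(-35) - 1330) = (-32*15)*(-1*(-35) - 1330) = -480*(35 - 1330) = -480*(-1295) = 621600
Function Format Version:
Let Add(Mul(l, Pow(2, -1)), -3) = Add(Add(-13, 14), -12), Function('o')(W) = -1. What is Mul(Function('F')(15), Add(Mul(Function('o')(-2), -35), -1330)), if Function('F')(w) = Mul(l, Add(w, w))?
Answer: 621600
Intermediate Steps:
l = -16 (l = Add(6, Mul(2, Add(Add(-13, 14), -12))) = Add(6, Mul(2, Add(1, -12))) = Add(6, Mul(2, -11)) = Add(6, -22) = -16)
Function('F')(w) = Mul(-32, w) (Function('F')(w) = Mul(-16, Add(w, w)) = Mul(-16, Mul(2, w)) = Mul(-32, w))
Mul(Function('F')(15), Add(Mul(Function('o')(-2), -35), -1330)) = Mul(Mul(-32, 15), Add(Mul(-1, -35), -1330)) = Mul(-480, Add(35, -1330)) = Mul(-480, -1295) = 621600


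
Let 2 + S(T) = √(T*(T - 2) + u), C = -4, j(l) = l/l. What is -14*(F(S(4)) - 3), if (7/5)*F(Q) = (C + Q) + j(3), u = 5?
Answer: 92 - 10*√13 ≈ 55.944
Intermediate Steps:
j(l) = 1
S(T) = -2 + √(5 + T*(-2 + T)) (S(T) = -2 + √(T*(T - 2) + 5) = -2 + √(T*(-2 + T) + 5) = -2 + √(5 + T*(-2 + T)))
F(Q) = -15/7 + 5*Q/7 (F(Q) = 5*((-4 + Q) + 1)/7 = 5*(-3 + Q)/7 = -15/7 + 5*Q/7)
-14*(F(S(4)) - 3) = -14*((-15/7 + 5*(-2 + √(5 + 4² - 2*4))/7) - 3) = -14*((-15/7 + 5*(-2 + √(5 + 16 - 8))/7) - 3) = -14*((-15/7 + 5*(-2 + √13)/7) - 3) = -14*((-15/7 + (-10/7 + 5*√13/7)) - 3) = -14*((-25/7 + 5*√13/7) - 3) = -14*(-46/7 + 5*√13/7) = 92 - 10*√13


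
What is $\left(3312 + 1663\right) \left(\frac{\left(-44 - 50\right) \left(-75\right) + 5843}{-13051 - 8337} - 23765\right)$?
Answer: $- \frac{2528786097175}{21388} \approx -1.1823 \cdot 10^{8}$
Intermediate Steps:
$\left(3312 + 1663\right) \left(\frac{\left(-44 - 50\right) \left(-75\right) + 5843}{-13051 - 8337} - 23765\right) = 4975 \left(\frac{\left(-94\right) \left(-75\right) + 5843}{-21388} - 23765\right) = 4975 \left(\left(7050 + 5843\right) \left(- \frac{1}{21388}\right) - 23765\right) = 4975 \left(12893 \left(- \frac{1}{21388}\right) - 23765\right) = 4975 \left(- \frac{12893}{21388} - 23765\right) = 4975 \left(- \frac{508298713}{21388}\right) = - \frac{2528786097175}{21388}$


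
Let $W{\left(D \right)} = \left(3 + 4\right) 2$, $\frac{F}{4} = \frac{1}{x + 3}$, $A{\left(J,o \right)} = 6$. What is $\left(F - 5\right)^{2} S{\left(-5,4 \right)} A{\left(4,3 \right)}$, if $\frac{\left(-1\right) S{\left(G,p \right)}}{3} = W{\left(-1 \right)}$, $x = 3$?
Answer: $-4732$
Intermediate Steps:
$F = \frac{2}{3}$ ($F = \frac{4}{3 + 3} = \frac{4}{6} = 4 \cdot \frac{1}{6} = \frac{2}{3} \approx 0.66667$)
$W{\left(D \right)} = 14$ ($W{\left(D \right)} = 7 \cdot 2 = 14$)
$S{\left(G,p \right)} = -42$ ($S{\left(G,p \right)} = \left(-3\right) 14 = -42$)
$\left(F - 5\right)^{2} S{\left(-5,4 \right)} A{\left(4,3 \right)} = \left(\frac{2}{3} - 5\right)^{2} \left(-42\right) 6 = \left(- \frac{13}{3}\right)^{2} \left(-42\right) 6 = \frac{169}{9} \left(-42\right) 6 = \left(- \frac{2366}{3}\right) 6 = -4732$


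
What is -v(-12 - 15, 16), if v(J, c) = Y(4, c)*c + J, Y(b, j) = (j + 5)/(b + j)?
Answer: 51/5 ≈ 10.200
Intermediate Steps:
Y(b, j) = (5 + j)/(b + j)
v(J, c) = J + c*(5 + c)/(4 + c) (v(J, c) = ((5 + c)/(4 + c))*c + J = c*(5 + c)/(4 + c) + J = J + c*(5 + c)/(4 + c))
-v(-12 - 15, 16) = -((-12 - 15)*(4 + 16) + 16*(5 + 16))/(4 + 16) = -(-27*20 + 16*21)/20 = -(-540 + 336)/20 = -(-204)/20 = -1*(-51/5) = 51/5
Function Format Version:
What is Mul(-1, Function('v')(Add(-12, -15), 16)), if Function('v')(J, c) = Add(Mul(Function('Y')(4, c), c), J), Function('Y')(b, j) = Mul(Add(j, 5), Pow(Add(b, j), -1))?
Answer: Rational(51, 5) ≈ 10.200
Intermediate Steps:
Function('Y')(b, j) = Mul(Pow(Add(b, j), -1), Add(5, j)) (Function('Y')(b, j) = Mul(Add(5, j), Pow(Add(b, j), -1)) = Mul(Pow(Add(b, j), -1), Add(5, j)))
Function('v')(J, c) = Add(J, Mul(c, Pow(Add(4, c), -1), Add(5, c))) (Function('v')(J, c) = Add(Mul(Mul(Pow(Add(4, c), -1), Add(5, c)), c), J) = Add(Mul(c, Pow(Add(4, c), -1), Add(5, c)), J) = Add(J, Mul(c, Pow(Add(4, c), -1), Add(5, c))))
Mul(-1, Function('v')(Add(-12, -15), 16)) = Mul(-1, Mul(Pow(Add(4, 16), -1), Add(Mul(Add(-12, -15), Add(4, 16)), Mul(16, Add(5, 16))))) = Mul(-1, Mul(Pow(20, -1), Add(Mul(-27, 20), Mul(16, 21)))) = Mul(-1, Mul(Rational(1, 20), Add(-540, 336))) = Mul(-1, Mul(Rational(1, 20), -204)) = Mul(-1, Rational(-51, 5)) = Rational(51, 5)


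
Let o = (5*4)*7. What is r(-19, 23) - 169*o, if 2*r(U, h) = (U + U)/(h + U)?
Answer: -94659/4 ≈ -23665.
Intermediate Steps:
o = 140 (o = 20*7 = 140)
r(U, h) = U/(U + h) (r(U, h) = ((U + U)/(h + U))/2 = ((2*U)/(U + h))/2 = (2*U/(U + h))/2 = U/(U + h))
r(-19, 23) - 169*o = -19/(-19 + 23) - 169*140 = -19/4 - 23660 = -94659/4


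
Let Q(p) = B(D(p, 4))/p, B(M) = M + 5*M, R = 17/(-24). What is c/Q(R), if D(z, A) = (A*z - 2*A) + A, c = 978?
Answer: 2771/164 ≈ 16.896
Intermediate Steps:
D(z, A) = -A + A*z (D(z, A) = (-2*A + A*z) + A = -A + A*z)
R = -17/24 (R = 17*(-1/24) = -17/24 ≈ -0.70833)
B(M) = 6*M
Q(p) = (-24 + 24*p)/p (Q(p) = (6*(4*(-1 + p)))/p = (6*(-4 + 4*p))/p = (-24 + 24*p)/p)
c/Q(R) = 978/(24 - 24/(-17/24)) = 978/(24 - 24*(-24/17)) = 978/(24 + 576/17) = 978/(984/17) = 978*(17/984) = 2771/164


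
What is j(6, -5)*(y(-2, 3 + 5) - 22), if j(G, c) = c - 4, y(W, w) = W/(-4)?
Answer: 387/2 ≈ 193.50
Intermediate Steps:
y(W, w) = -W/4 (y(W, w) = W*(-¼) = -W/4)
j(G, c) = -4 + c
j(6, -5)*(y(-2, 3 + 5) - 22) = (-4 - 5)*(-¼*(-2) - 22) = -9*(½ - 22) = -9*(-43/2) = 387/2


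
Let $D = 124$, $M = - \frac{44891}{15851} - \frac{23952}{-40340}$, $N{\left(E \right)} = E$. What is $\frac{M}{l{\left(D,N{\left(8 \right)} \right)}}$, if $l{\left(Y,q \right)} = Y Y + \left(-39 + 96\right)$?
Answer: $- \frac{2957107}{20389076455} \approx -0.00014503$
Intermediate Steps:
$M = - \frac{2957107}{1321135}$ ($M = \left(-44891\right) \frac{1}{15851} - - \frac{5988}{10085} = - \frac{371}{131} + \frac{5988}{10085} = - \frac{2957107}{1321135} \approx -2.2383$)
$l{\left(Y,q \right)} = 57 + Y^{2}$ ($l{\left(Y,q \right)} = Y^{2} + 57 = 57 + Y^{2}$)
$\frac{M}{l{\left(D,N{\left(8 \right)} \right)}} = - \frac{2957107}{1321135 \left(57 + 124^{2}\right)} = - \frac{2957107}{1321135 \left(57 + 15376\right)} = - \frac{2957107}{1321135 \cdot 15433} = \left(- \frac{2957107}{1321135}\right) \frac{1}{15433} = - \frac{2957107}{20389076455}$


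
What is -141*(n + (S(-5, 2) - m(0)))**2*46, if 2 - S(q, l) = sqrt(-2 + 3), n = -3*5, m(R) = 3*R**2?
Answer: -1271256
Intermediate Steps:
n = -15
S(q, l) = 1 (S(q, l) = 2 - sqrt(-2 + 3) = 2 - sqrt(1) = 2 - 1*1 = 2 - 1 = 1)
-141*(n + (S(-5, 2) - m(0)))**2*46 = -141*(-15 + (1 - 3*0**2))**2*46 = -141*(-15 + (1 - 3*0))**2*46 = -141*(-15 + (1 - 1*0))**2*46 = -141*(-15 + (1 + 0))**2*46 = -141*(-15 + 1)**2*46 = -141*(-14)**2*46 = -141*196*46 = -27636*46 = -1271256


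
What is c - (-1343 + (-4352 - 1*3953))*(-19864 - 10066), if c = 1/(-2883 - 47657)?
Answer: -14594164905601/50540 ≈ -2.8876e+8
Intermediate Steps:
c = -1/50540 (c = 1/(-50540) = -1/50540 ≈ -1.9786e-5)
c - (-1343 + (-4352 - 1*3953))*(-19864 - 10066) = -1/50540 - (-1343 + (-4352 - 1*3953))*(-19864 - 10066) = -1/50540 - (-1343 + (-4352 - 3953))*(-29930) = -1/50540 - (-1343 - 8305)*(-29930) = -1/50540 - (-9648)*(-29930) = -1/50540 - 1*288764640 = -1/50540 - 288764640 = -14594164905601/50540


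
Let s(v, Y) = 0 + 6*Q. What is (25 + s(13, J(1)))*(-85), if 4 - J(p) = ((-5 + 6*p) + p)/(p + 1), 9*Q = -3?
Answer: -1955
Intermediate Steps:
Q = -⅓ (Q = (⅑)*(-3) = -⅓ ≈ -0.33333)
J(p) = 4 - (-5 + 7*p)/(1 + p) (J(p) = 4 - ((-5 + 6*p) + p)/(p + 1) = 4 - (-5 + 7*p)/(1 + p))
s(v, Y) = -2 (s(v, Y) = 0 + 6*(-⅓) = 0 - 2 = -2)
(25 + s(13, J(1)))*(-85) = (25 - 2)*(-85) = 23*(-85) = -1955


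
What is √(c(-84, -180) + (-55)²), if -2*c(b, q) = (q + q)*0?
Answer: 55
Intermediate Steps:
c(b, q) = 0 (c(b, q) = -(q + q)*0/2 = -2*q*0/2 = -½*0 = 0)
√(c(-84, -180) + (-55)²) = √(0 + (-55)²) = √(0 + 3025) = √3025 = 55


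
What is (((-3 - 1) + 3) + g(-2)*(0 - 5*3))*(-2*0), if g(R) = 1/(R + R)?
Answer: 0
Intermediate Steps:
g(R) = 1/(2*R)
(((-3 - 1) + 3) + g(-2)*(0 - 5*3))*(-2*0) = (((-3 - 1) + 3) + ((½)/(-2))*(0 - 5*3))*(-2*0) = ((-4 + 3) + ((½)*(-½))*(0 - 15))*0 = (-1 - ¼*(-15))*0 = (-1 + 15/4)*0 = (11/4)*0 = 0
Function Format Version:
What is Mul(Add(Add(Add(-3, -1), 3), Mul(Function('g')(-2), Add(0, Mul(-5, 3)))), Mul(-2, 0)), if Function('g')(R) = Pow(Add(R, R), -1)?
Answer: 0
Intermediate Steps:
Function('g')(R) = Mul(Rational(1, 2), Pow(R, -1)) (Function('g')(R) = Pow(Mul(2, R), -1) = Mul(Rational(1, 2), Pow(R, -1)))
Mul(Add(Add(Add(-3, -1), 3), Mul(Function('g')(-2), Add(0, Mul(-5, 3)))), Mul(-2, 0)) = Mul(Add(Add(Add(-3, -1), 3), Mul(Mul(Rational(1, 2), Pow(-2, -1)), Add(0, Mul(-5, 3)))), Mul(-2, 0)) = Mul(Add(Add(-4, 3), Mul(Mul(Rational(1, 2), Rational(-1, 2)), Add(0, -15))), 0) = Mul(Add(-1, Mul(Rational(-1, 4), -15)), 0) = Mul(Add(-1, Rational(15, 4)), 0) = Mul(Rational(11, 4), 0) = 0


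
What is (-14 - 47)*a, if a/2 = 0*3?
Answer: 0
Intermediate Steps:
a = 0 (a = 2*(0*3) = 2*0 = 0)
(-14 - 47)*a = (-14 - 47)*0 = -61*0 = 0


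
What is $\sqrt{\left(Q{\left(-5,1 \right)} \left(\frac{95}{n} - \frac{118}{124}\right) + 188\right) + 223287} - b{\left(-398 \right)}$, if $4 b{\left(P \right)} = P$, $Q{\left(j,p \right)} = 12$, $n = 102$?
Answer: $\frac{199}{2} + \frac{\sqrt{62065420819}}{527} \approx 572.23$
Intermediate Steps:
$b{\left(P \right)} = \frac{P}{4}$
$\sqrt{\left(Q{\left(-5,1 \right)} \left(\frac{95}{n} - \frac{118}{124}\right) + 188\right) + 223287} - b{\left(-398 \right)} = \sqrt{\left(12 \left(\frac{95}{102} - \frac{118}{124}\right) + 188\right) + 223287} - \frac{1}{4} \left(-398\right) = \sqrt{\left(12 \left(95 \cdot \frac{1}{102} - \frac{59}{62}\right) + 188\right) + 223287} - - \frac{199}{2} = \sqrt{\left(12 \left(\frac{95}{102} - \frac{59}{62}\right) + 188\right) + 223287} + \frac{199}{2} = \sqrt{\left(12 \left(- \frac{32}{1581}\right) + 188\right) + 223287} + \frac{199}{2} = \sqrt{\left(- \frac{128}{527} + 188\right) + 223287} + \frac{199}{2} = \sqrt{\frac{98948}{527} + 223287} + \frac{199}{2} = \sqrt{\frac{117771197}{527}} + \frac{199}{2} = \frac{\sqrt{62065420819}}{527} + \frac{199}{2} = \frac{199}{2} + \frac{\sqrt{62065420819}}{527}$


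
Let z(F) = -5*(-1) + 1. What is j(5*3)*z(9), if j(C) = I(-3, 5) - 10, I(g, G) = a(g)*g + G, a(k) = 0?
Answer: -30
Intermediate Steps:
I(g, G) = G (I(g, G) = 0*g + G = 0 + G = G)
z(F) = 6 (z(F) = 5 + 1 = 6)
j(C) = -5 (j(C) = 5 - 10 = -5)
j(5*3)*z(9) = -5*6 = -30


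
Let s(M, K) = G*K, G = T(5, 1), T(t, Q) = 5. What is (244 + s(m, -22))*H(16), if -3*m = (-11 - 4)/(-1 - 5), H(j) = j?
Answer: 2144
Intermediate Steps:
G = 5
m = -⅚ (m = -(-11 - 4)/(3*(-1 - 5)) = -(-5)/(-6) = -(-5)*(-1)/6 = -⅓*5/2 = -⅚ ≈ -0.83333)
s(M, K) = 5*K
(244 + s(m, -22))*H(16) = (244 + 5*(-22))*16 = (244 - 110)*16 = 134*16 = 2144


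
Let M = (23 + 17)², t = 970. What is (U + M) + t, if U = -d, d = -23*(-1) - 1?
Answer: 2548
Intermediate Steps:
d = 22 (d = 23 - 1 = 22)
U = -22 (U = -1*22 = -22)
M = 1600 (M = 40² = 1600)
(U + M) + t = (-22 + 1600) + 970 = 1578 + 970 = 2548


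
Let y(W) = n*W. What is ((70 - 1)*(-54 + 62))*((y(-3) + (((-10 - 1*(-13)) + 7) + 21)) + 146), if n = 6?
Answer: 87768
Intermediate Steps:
y(W) = 6*W
((70 - 1)*(-54 + 62))*((y(-3) + (((-10 - 1*(-13)) + 7) + 21)) + 146) = ((70 - 1)*(-54 + 62))*((6*(-3) + (((-10 - 1*(-13)) + 7) + 21)) + 146) = (69*8)*((-18 + (((-10 + 13) + 7) + 21)) + 146) = 552*((-18 + ((3 + 7) + 21)) + 146) = 552*((-18 + (10 + 21)) + 146) = 552*((-18 + 31) + 146) = 552*(13 + 146) = 552*159 = 87768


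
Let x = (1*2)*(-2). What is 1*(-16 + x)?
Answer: -20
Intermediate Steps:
x = -4 (x = 2*(-2) = -4)
1*(-16 + x) = 1*(-16 - 4) = 1*(-20) = -20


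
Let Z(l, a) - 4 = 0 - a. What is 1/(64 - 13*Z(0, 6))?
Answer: 1/90 ≈ 0.011111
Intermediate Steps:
Z(l, a) = 4 - a (Z(l, a) = 4 + (0 - a) = 4 - a)
1/(64 - 13*Z(0, 6)) = 1/(64 - 13*(4 - 1*6)) = 1/(64 - 13*(4 - 6)) = 1/(64 - 13*(-2)) = 1/(64 + 26) = 1/90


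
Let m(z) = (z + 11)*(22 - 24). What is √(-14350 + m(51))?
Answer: I*√14474 ≈ 120.31*I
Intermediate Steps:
m(z) = -22 - 2*z (m(z) = (11 + z)*(-2) = -22 - 2*z)
√(-14350 + m(51)) = √(-14350 + (-22 - 2*51)) = √(-14350 + (-22 - 102)) = √(-14350 - 124) = √(-14474) = I*√14474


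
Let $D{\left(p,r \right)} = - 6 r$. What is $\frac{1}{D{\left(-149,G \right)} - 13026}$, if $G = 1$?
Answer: $- \frac{1}{13032} \approx -7.6734 \cdot 10^{-5}$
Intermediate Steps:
$\frac{1}{D{\left(-149,G \right)} - 13026} = \frac{1}{\left(-6\right) 1 - 13026} = \frac{1}{-6 - 13026} = \frac{1}{-13032} = - \frac{1}{13032}$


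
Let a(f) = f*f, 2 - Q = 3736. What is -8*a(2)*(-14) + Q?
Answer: -3286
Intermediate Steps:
Q = -3734 (Q = 2 - 1*3736 = 2 - 3736 = -3734)
a(f) = f²
-8*a(2)*(-14) + Q = -8*2²*(-14) - 3734 = -8*4*(-14) - 3734 = -32*(-14) - 3734 = 448 - 3734 = -3286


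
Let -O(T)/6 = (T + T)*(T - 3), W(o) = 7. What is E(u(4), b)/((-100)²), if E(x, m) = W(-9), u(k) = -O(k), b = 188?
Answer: 7/10000 ≈ 0.00070000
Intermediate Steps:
O(T) = -12*T*(-3 + T) (O(T) = -6*(T + T)*(T - 3) = -6*2*T*(-3 + T) = -12*T*(-3 + T))
u(k) = -12*k*(3 - k)
E(x, m) = 7
E(u(4), b)/((-100)²) = 7/((-100)²) = 7/10000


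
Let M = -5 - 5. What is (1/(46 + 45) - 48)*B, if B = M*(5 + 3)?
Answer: 349360/91 ≈ 3839.1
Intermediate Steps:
M = -10
B = -80 (B = -10*(5 + 3) = -10*8 = -80)
(1/(46 + 45) - 48)*B = (1/(46 + 45) - 48)*(-80) = (1/91 - 48)*(-80) = -4367/91*(-80) = 349360/91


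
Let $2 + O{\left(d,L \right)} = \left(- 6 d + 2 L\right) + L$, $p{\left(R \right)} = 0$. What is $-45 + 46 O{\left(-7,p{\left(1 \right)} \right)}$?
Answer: $1795$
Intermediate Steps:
$O{\left(d,L \right)} = -2 - 6 d + 3 L$ ($O{\left(d,L \right)} = -2 + \left(\left(- 6 d + 2 L\right) + L\right) = -2 + \left(- 6 d + 3 L\right) = -2 - 6 d + 3 L$)
$-45 + 46 O{\left(-7,p{\left(1 \right)} \right)} = -45 + 46 \left(-2 - -42 + 3 \cdot 0\right) = -45 + 46 \left(-2 + 42 + 0\right) = -45 + 46 \cdot 40 = -45 + 1840 = 1795$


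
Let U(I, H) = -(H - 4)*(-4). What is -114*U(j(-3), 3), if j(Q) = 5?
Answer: 456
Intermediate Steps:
U(I, H) = -16 + 4*H (U(I, H) = -(-4 + H)*(-4) = -(16 - 4*H) = -16 + 4*H)
-114*U(j(-3), 3) = -114*(-16 + 4*3) = -114*(-16 + 12) = -114*(-4) = 456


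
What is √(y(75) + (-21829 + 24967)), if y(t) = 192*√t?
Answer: √(3138 + 960*√3) ≈ 69.288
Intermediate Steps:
√(y(75) + (-21829 + 24967)) = √(192*√75 + (-21829 + 24967)) = √(192*(5*√3) + 3138) = √(960*√3 + 3138) = √(3138 + 960*√3)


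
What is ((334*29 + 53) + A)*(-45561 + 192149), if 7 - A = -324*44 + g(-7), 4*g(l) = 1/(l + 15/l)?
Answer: 225178187793/64 ≈ 3.5184e+9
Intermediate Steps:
g(l) = 1/(4*(l + 15/l))
A = 3651335/256 (A = 7 - (-324*44 + (¼)*(-7)/(15 + (-7)²)) = 7 - (-14256 + (¼)*(-7)/(15 + 49)) = 7 - (-14256 + (¼)*(-7)/64) = 7 - (-14256 + (¼)*(-7)*(1/64)) = 7 - (-14256 - 7/256) = 7 - 1*(-3649543/256) = 7 + 3649543/256 = 3651335/256 ≈ 14263.)
((334*29 + 53) + A)*(-45561 + 192149) = ((334*29 + 53) + 3651335/256)*(-45561 + 192149) = ((9686 + 53) + 3651335/256)*146588 = (9739 + 3651335/256)*146588 = (6144519/256)*146588 = 225178187793/64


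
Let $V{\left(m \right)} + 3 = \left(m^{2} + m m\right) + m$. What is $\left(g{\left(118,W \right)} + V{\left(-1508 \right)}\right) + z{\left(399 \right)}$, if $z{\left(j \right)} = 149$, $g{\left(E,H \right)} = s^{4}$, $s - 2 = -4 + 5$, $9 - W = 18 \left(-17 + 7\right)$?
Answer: $4546847$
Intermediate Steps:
$W = 189$ ($W = 9 - 18 \left(-17 + 7\right) = 9 - 18 \left(-10\right) = 9 - -180 = 9 + 180 = 189$)
$V{\left(m \right)} = -3 + m + 2 m^{2}$ ($V{\left(m \right)} = -3 + \left(\left(m^{2} + m m\right) + m\right) = -3 + \left(\left(m^{2} + m^{2}\right) + m\right) = -3 + \left(2 m^{2} + m\right) = -3 + \left(m + 2 m^{2}\right) = -3 + m + 2 m^{2}$)
$s = 3$ ($s = 2 + \left(-4 + 5\right) = 2 + 1 = 3$)
$g{\left(E,H \right)} = 81$ ($g{\left(E,H \right)} = 3^{4} = 81$)
$\left(g{\left(118,W \right)} + V{\left(-1508 \right)}\right) + z{\left(399 \right)} = \left(81 - \left(1511 - 4548128\right)\right) + 149 = \left(81 - -4546617\right) + 149 = \left(81 + 4546617\right) + 149 = 4546698 + 149 = 4546847$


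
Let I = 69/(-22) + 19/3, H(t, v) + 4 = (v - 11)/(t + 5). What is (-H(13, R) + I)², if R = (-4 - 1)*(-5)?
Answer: 1615441/39204 ≈ 41.206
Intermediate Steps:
R = 25 (R = -5*(-5) = 25)
H(t, v) = -4 + (-11 + v)/(5 + t) (H(t, v) = -4 + (v - 11)/(t + 5) = -4 + (-11 + v)/(5 + t))
I = 211/66 (I = 69*(-1/22) + 19*(⅓) = -69/22 + 19/3 = 211/66 ≈ 3.1970)
(-H(13, R) + I)² = (-(-31 + 25 - 4*13)/(5 + 13) + 211/66)² = (-(-31 + 25 - 52)/18 + 211/66)² = (-(-58)/18 + 211/66)² = (-1*(-29/9) + 211/66)² = (29/9 + 211/66)² = (1271/198)² = 1615441/39204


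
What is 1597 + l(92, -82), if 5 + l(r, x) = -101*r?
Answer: -7700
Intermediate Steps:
l(r, x) = -5 - 101*r
1597 + l(92, -82) = 1597 + (-5 - 101*92) = 1597 + (-5 - 9292) = 1597 - 9297 = -7700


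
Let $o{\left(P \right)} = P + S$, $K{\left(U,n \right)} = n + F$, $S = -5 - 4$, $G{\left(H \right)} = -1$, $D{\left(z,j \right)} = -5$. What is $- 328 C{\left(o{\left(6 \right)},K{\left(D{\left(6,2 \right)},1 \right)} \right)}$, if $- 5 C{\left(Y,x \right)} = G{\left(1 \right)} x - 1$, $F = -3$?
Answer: $\frac{328}{5} \approx 65.6$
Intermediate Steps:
$S = -9$ ($S = -5 - 4 = -9$)
$K{\left(U,n \right)} = -3 + n$ ($K{\left(U,n \right)} = n - 3 = -3 + n$)
$o{\left(P \right)} = -9 + P$ ($o{\left(P \right)} = P - 9 = -9 + P$)
$C{\left(Y,x \right)} = \frac{1}{5} + \frac{x}{5}$ ($C{\left(Y,x \right)} = - \frac{- x - 1}{5} = - \frac{-1 - x}{5} = \frac{1}{5} + \frac{x}{5}$)
$- 328 C{\left(o{\left(6 \right)},K{\left(D{\left(6,2 \right)},1 \right)} \right)} = - 328 \left(\frac{1}{5} + \frac{-3 + 1}{5}\right) = - 328 \left(\frac{1}{5} + \frac{1}{5} \left(-2\right)\right) = - 328 \left(\frac{1}{5} - \frac{2}{5}\right) = \left(-328\right) \left(- \frac{1}{5}\right) = \frac{328}{5}$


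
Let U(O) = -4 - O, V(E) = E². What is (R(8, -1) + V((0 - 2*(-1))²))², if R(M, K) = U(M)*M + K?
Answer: 6561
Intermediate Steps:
R(M, K) = K + M*(-4 - M) (R(M, K) = (-4 - M)*M + K = M*(-4 - M) + K = K + M*(-4 - M))
(R(8, -1) + V((0 - 2*(-1))²))² = ((-1 - 1*8*(4 + 8)) + ((0 - 2*(-1))²)²)² = ((-1 - 1*8*12) + ((0 + 2)²)²)² = ((-1 - 96) + (2²)²)² = (-97 + 4²)² = (-97 + 16)² = (-81)² = 6561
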